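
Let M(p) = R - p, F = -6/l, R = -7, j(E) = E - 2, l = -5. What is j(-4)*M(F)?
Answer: 246/5 ≈ 49.200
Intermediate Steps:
j(E) = -2 + E
F = 6/5 (F = -6/(-5) = -6*(-⅕) = 6/5 ≈ 1.2000)
M(p) = -7 - p
j(-4)*M(F) = (-2 - 4)*(-7 - 1*6/5) = -6*(-7 - 6/5) = -6*(-41/5) = 246/5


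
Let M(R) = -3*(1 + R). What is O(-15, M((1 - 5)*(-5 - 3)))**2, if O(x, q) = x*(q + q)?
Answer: 8820900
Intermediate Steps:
M(R) = -3 - 3*R
O(x, q) = 2*q*x (O(x, q) = x*(2*q) = 2*q*x)
O(-15, M((1 - 5)*(-5 - 3)))**2 = (2*(-3 - 3*(1 - 5)*(-5 - 3))*(-15))**2 = (2*(-3 - (-12)*(-8))*(-15))**2 = (2*(-3 - 3*32)*(-15))**2 = (2*(-3 - 96)*(-15))**2 = (2*(-99)*(-15))**2 = 2970**2 = 8820900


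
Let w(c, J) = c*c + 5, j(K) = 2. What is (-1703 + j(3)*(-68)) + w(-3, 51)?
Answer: -1825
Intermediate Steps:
w(c, J) = 5 + c² (w(c, J) = c² + 5 = 5 + c²)
(-1703 + j(3)*(-68)) + w(-3, 51) = (-1703 + 2*(-68)) + (5 + (-3)²) = (-1703 - 136) + (5 + 9) = -1839 + 14 = -1825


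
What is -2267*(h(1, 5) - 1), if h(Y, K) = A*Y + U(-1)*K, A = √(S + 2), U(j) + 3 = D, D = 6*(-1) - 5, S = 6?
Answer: 160957 - 4534*√2 ≈ 1.5455e+5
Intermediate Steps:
D = -11 (D = -6 - 5 = -11)
U(j) = -14 (U(j) = -3 - 11 = -14)
A = 2*√2 (A = √(6 + 2) = √8 = 2*√2 ≈ 2.8284)
h(Y, K) = -14*K + 2*Y*√2 (h(Y, K) = (2*√2)*Y - 14*K = 2*Y*√2 - 14*K = -14*K + 2*Y*√2)
-2267*(h(1, 5) - 1) = -2267*((-14*5 + 2*1*√2) - 1) = -2267*((-70 + 2*√2) - 1) = -2267*(-71 + 2*√2) = 160957 - 4534*√2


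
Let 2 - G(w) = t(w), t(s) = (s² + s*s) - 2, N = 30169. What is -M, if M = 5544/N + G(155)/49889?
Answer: 1172915158/1505101241 ≈ 0.77929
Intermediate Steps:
t(s) = -2 + 2*s² (t(s) = (s² + s²) - 2 = 2*s² - 2 = -2 + 2*s²)
G(w) = 4 - 2*w² (G(w) = 2 - (-2 + 2*w²) = 2 + (2 - 2*w²) = 4 - 2*w²)
M = -1172915158/1505101241 (M = 5544/30169 + (4 - 2*155²)/49889 = 5544*(1/30169) + (4 - 2*24025)*(1/49889) = 5544/30169 + (4 - 48050)*(1/49889) = 5544/30169 - 48046*1/49889 = 5544/30169 - 48046/49889 = -1172915158/1505101241 ≈ -0.77929)
-M = -1*(-1172915158/1505101241) = 1172915158/1505101241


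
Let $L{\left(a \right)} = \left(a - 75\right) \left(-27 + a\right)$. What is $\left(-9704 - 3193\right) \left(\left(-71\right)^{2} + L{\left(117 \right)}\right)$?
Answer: $-113764437$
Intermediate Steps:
$L{\left(a \right)} = \left(-75 + a\right) \left(-27 + a\right)$
$\left(-9704 - 3193\right) \left(\left(-71\right)^{2} + L{\left(117 \right)}\right) = \left(-9704 - 3193\right) \left(\left(-71\right)^{2} + \left(2025 + 117^{2} - 11934\right)\right) = - 12897 \left(5041 + \left(2025 + 13689 - 11934\right)\right) = - 12897 \left(5041 + 3780\right) = \left(-12897\right) 8821 = -113764437$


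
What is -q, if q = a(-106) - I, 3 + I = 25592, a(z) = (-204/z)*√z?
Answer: 25589 - 102*I*√106/53 ≈ 25589.0 - 19.814*I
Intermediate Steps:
a(z) = -204/√z
I = 25589 (I = -3 + 25592 = 25589)
q = -25589 + 102*I*√106/53 (q = -(-102)*I*√106/53 - 1*25589 = -(-102)*I*√106/53 - 25589 = 102*I*√106/53 - 25589 = -25589 + 102*I*√106/53 ≈ -25589.0 + 19.814*I)
-q = -(-25589 + 102*I*√106/53) = 25589 - 102*I*√106/53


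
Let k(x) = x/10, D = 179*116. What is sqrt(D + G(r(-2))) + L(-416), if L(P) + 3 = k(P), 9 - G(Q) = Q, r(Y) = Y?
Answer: -223/5 + 5*sqrt(831) ≈ 99.535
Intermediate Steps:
D = 20764
G(Q) = 9 - Q
k(x) = x/10 (k(x) = x*(1/10) = x/10)
L(P) = -3 + P/10
sqrt(D + G(r(-2))) + L(-416) = sqrt(20764 + (9 - 1*(-2))) + (-3 + (1/10)*(-416)) = sqrt(20764 + (9 + 2)) + (-3 - 208/5) = sqrt(20764 + 11) - 223/5 = sqrt(20775) - 223/5 = 5*sqrt(831) - 223/5 = -223/5 + 5*sqrt(831)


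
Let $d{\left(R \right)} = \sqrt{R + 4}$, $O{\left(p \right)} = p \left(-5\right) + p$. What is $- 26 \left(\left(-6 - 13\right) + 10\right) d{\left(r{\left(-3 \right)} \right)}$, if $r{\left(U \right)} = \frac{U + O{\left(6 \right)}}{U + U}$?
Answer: $117 \sqrt{34} \approx 682.22$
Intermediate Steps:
$O{\left(p \right)} = - 4 p$ ($O{\left(p \right)} = - 5 p + p = - 4 p$)
$r{\left(U \right)} = \frac{-24 + U}{2 U}$ ($r{\left(U \right)} = \frac{U - 24}{U + U} = \frac{U - 24}{2 U} = \left(-24 + U\right) \frac{1}{2 U} = \frac{-24 + U}{2 U}$)
$d{\left(R \right)} = \sqrt{4 + R}$
$- 26 \left(\left(-6 - 13\right) + 10\right) d{\left(r{\left(-3 \right)} \right)} = - 26 \left(\left(-6 - 13\right) + 10\right) \sqrt{4 + \frac{-24 - 3}{2 \left(-3\right)}} = - 26 \left(-19 + 10\right) \sqrt{4 + \frac{1}{2} \left(- \frac{1}{3}\right) \left(-27\right)} = \left(-26\right) \left(-9\right) \sqrt{4 + \frac{9}{2}} = 234 \sqrt{\frac{17}{2}} = 234 \frac{\sqrt{34}}{2} = 117 \sqrt{34}$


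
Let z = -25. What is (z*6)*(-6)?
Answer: 900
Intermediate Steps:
(z*6)*(-6) = -25*6*(-6) = -150*(-6) = 900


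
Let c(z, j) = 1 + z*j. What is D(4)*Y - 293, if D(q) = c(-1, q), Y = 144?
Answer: -725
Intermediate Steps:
c(z, j) = 1 + j*z
D(q) = 1 - q (D(q) = 1 + q*(-1) = 1 - q)
D(4)*Y - 293 = (1 - 1*4)*144 - 293 = (1 - 4)*144 - 293 = -3*144 - 293 = -432 - 293 = -725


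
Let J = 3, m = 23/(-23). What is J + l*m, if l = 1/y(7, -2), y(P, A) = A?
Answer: 7/2 ≈ 3.5000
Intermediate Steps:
m = -1 (m = 23*(-1/23) = -1)
l = -½ (l = 1/(-2) = -½ ≈ -0.50000)
J + l*m = 3 - ½*(-1) = 3 + ½ = 7/2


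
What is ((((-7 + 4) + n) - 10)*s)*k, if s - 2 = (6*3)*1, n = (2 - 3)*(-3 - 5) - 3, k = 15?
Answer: -2400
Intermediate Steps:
n = 5 (n = -1*(-8) - 3 = 8 - 3 = 5)
s = 20 (s = 2 + (6*3)*1 = 2 + 18*1 = 2 + 18 = 20)
((((-7 + 4) + n) - 10)*s)*k = ((((-7 + 4) + 5) - 10)*20)*15 = (((-3 + 5) - 10)*20)*15 = ((2 - 10)*20)*15 = -8*20*15 = -160*15 = -2400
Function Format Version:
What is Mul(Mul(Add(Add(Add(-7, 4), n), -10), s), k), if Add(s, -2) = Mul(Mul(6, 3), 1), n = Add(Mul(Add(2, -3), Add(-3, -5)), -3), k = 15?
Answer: -2400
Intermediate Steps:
n = 5 (n = Add(Mul(-1, -8), -3) = Add(8, -3) = 5)
s = 20 (s = Add(2, Mul(Mul(6, 3), 1)) = Add(2, Mul(18, 1)) = Add(2, 18) = 20)
Mul(Mul(Add(Add(Add(-7, 4), n), -10), s), k) = Mul(Mul(Add(Add(Add(-7, 4), 5), -10), 20), 15) = Mul(Mul(Add(Add(-3, 5), -10), 20), 15) = Mul(Mul(Add(2, -10), 20), 15) = Mul(Mul(-8, 20), 15) = Mul(-160, 15) = -2400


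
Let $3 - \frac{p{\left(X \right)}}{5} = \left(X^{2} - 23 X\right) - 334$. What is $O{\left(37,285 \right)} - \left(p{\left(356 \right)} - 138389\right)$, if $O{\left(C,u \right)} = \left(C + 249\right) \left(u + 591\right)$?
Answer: $979980$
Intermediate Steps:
$O{\left(C,u \right)} = \left(249 + C\right) \left(591 + u\right)$
$p{\left(X \right)} = 1685 - 5 X^{2} + 115 X$ ($p{\left(X \right)} = 15 - 5 \left(\left(X^{2} - 23 X\right) - 334\right) = 15 - 5 \left(-334 + X^{2} - 23 X\right) = 15 + \left(1670 - 5 X^{2} + 115 X\right) = 1685 - 5 X^{2} + 115 X$)
$O{\left(37,285 \right)} - \left(p{\left(356 \right)} - 138389\right) = \left(147159 + 249 \cdot 285 + 591 \cdot 37 + 37 \cdot 285\right) - \left(\left(1685 - 5 \cdot 356^{2} + 115 \cdot 356\right) - 138389\right) = \left(147159 + 70965 + 21867 + 10545\right) - \left(\left(1685 - 633680 + 40940\right) - 138389\right) = 250536 - \left(\left(1685 - 633680 + 40940\right) - 138389\right) = 250536 - \left(-591055 - 138389\right) = 250536 - -729444 = 250536 + 729444 = 979980$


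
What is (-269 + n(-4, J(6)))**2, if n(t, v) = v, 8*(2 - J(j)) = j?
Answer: 1147041/16 ≈ 71690.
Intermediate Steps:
J(j) = 2 - j/8
(-269 + n(-4, J(6)))**2 = (-269 + (2 - 1/8*6))**2 = (-269 + (2 - 3/4))**2 = (-269 + 5/4)**2 = (-1071/4)**2 = 1147041/16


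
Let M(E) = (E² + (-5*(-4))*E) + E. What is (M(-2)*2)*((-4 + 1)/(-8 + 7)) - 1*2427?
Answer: -2655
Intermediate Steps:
M(E) = E² + 21*E (M(E) = (E² + 20*E) + E = E² + 21*E)
(M(-2)*2)*((-4 + 1)/(-8 + 7)) - 1*2427 = (-2*(21 - 2)*2)*((-4 + 1)/(-8 + 7)) - 1*2427 = (-2*19*2)*(-3/(-1)) - 2427 = (-38*2)*(-3*(-1)) - 2427 = -76*3 - 2427 = -228 - 2427 = -2655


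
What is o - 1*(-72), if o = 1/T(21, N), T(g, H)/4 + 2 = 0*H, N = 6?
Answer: 575/8 ≈ 71.875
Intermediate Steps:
T(g, H) = -8 (T(g, H) = -8 + 4*(0*H) = -8 + 4*0 = -8 + 0 = -8)
o = -⅛ (o = 1/(-8) = -⅛ ≈ -0.12500)
o - 1*(-72) = -⅛ - 1*(-72) = -⅛ + 72 = 575/8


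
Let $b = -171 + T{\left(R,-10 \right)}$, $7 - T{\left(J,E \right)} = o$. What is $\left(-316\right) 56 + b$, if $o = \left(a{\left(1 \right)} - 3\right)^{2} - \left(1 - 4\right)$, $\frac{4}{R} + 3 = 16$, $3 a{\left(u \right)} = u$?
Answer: $- \frac{160831}{9} \approx -17870.0$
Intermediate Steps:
$a{\left(u \right)} = \frac{u}{3}$
$R = \frac{4}{13}$ ($R = \frac{4}{-3 + 16} = \frac{4}{13} \approx 0.30769$)
$o = \frac{91}{9}$ ($o = \left(\frac{1}{3} \cdot 1 - 3\right)^{2} - \left(1 - 4\right) = \left(\frac{1}{3} - 3\right)^{2} - \left(1 - 4\right) = \left(- \frac{8}{3}\right)^{2} - -3 = \frac{64}{9} + 3 = \frac{91}{9} \approx 10.111$)
$T{\left(J,E \right)} = - \frac{28}{9}$ ($T{\left(J,E \right)} = 7 - \frac{91}{9} = - \frac{28}{9}$)
$b = - \frac{1567}{9}$ ($b = -171 - \frac{28}{9} = - \frac{1567}{9} \approx -174.11$)
$\left(-316\right) 56 + b = \left(-316\right) 56 - \frac{1567}{9} = -17696 - \frac{1567}{9} = - \frac{160831}{9}$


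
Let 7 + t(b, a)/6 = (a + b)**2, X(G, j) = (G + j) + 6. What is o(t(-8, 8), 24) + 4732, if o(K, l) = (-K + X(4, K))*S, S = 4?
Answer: 4772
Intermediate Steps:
X(G, j) = 6 + G + j
t(b, a) = -42 + 6*(a + b)**2
o(K, l) = 40 (o(K, l) = (-K + (6 + 4 + K))*4 = (-K + (10 + K))*4 = 10*4 = 40)
o(t(-8, 8), 24) + 4732 = 40 + 4732 = 4772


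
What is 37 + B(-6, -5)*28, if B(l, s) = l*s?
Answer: 877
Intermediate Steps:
37 + B(-6, -5)*28 = 37 - 6*(-5)*28 = 37 + 30*28 = 37 + 840 = 877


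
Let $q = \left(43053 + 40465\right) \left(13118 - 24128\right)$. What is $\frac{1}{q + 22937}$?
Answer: $- \frac{1}{919510243} \approx -1.0875 \cdot 10^{-9}$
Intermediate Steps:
$q = -919533180$ ($q = 83518 \left(-11010\right) = -919533180$)
$\frac{1}{q + 22937} = \frac{1}{-919533180 + 22937} = \frac{1}{-919510243} = - \frac{1}{919510243}$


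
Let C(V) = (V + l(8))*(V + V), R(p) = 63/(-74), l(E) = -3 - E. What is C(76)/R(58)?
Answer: -731120/63 ≈ -11605.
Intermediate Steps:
R(p) = -63/74 (R(p) = 63*(-1/74) = -63/74)
C(V) = 2*V*(-11 + V) (C(V) = (V + (-3 - 1*8))*(V + V) = (V + (-3 - 8))*(2*V) = (V - 11)*(2*V) = (-11 + V)*(2*V) = 2*V*(-11 + V))
C(76)/R(58) = (2*76*(-11 + 76))/(-63/74) = (2*76*65)*(-74/63) = 9880*(-74/63) = -731120/63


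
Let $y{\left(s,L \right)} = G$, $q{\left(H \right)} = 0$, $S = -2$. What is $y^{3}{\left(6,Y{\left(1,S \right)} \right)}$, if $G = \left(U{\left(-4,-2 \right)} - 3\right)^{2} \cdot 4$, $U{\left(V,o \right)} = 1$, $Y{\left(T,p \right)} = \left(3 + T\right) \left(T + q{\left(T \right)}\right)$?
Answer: $4096$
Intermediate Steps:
$Y{\left(T,p \right)} = T \left(3 + T\right)$ ($Y{\left(T,p \right)} = \left(3 + T\right) \left(T + 0\right) = \left(3 + T\right) T = T \left(3 + T\right)$)
$G = 16$ ($G = \left(1 - 3\right)^{2} \cdot 4 = \left(-2\right)^{2} \cdot 4 = 4 \cdot 4 = 16$)
$y{\left(s,L \right)} = 16$
$y^{3}{\left(6,Y{\left(1,S \right)} \right)} = 16^{3} = 4096$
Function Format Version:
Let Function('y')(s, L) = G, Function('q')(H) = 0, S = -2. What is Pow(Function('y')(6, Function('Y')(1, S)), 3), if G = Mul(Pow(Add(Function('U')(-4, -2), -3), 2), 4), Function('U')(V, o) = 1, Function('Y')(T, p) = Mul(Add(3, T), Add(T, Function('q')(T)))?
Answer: 4096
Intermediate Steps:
Function('Y')(T, p) = Mul(T, Add(3, T)) (Function('Y')(T, p) = Mul(Add(3, T), Add(T, 0)) = Mul(Add(3, T), T) = Mul(T, Add(3, T)))
G = 16 (G = Mul(Pow(Add(1, -3), 2), 4) = Mul(Pow(-2, 2), 4) = Mul(4, 4) = 16)
Function('y')(s, L) = 16
Pow(Function('y')(6, Function('Y')(1, S)), 3) = Pow(16, 3) = 4096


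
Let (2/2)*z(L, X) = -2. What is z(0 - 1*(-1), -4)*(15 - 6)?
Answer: -18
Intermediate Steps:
z(L, X) = -2
z(0 - 1*(-1), -4)*(15 - 6) = -2*(15 - 6) = -2*9 = -18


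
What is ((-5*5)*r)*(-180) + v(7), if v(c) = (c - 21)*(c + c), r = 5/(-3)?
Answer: -7696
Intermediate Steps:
r = -5/3 (r = 5*(-1/3) = -5/3 ≈ -1.6667)
v(c) = 2*c*(-21 + c) (v(c) = (-21 + c)*(2*c) = 2*c*(-21 + c))
((-5*5)*r)*(-180) + v(7) = (-5*5*(-5/3))*(-180) + 2*7*(-21 + 7) = -25*(-5/3)*(-180) + 2*7*(-14) = (125/3)*(-180) - 196 = -7500 - 196 = -7696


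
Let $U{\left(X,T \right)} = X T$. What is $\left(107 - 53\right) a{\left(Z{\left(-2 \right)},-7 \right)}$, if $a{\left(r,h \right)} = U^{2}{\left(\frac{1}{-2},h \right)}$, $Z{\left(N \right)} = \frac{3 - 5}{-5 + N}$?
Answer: $\frac{1323}{2} \approx 661.5$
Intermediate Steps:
$U{\left(X,T \right)} = T X$
$Z{\left(N \right)} = - \frac{2}{-5 + N}$
$a{\left(r,h \right)} = \frac{h^{2}}{4}$ ($a{\left(r,h \right)} = \left(\frac{h}{-2}\right)^{2} = \left(h \left(- \frac{1}{2}\right)\right)^{2} = \left(- \frac{h}{2}\right)^{2} = \frac{h^{2}}{4}$)
$\left(107 - 53\right) a{\left(Z{\left(-2 \right)},-7 \right)} = \left(107 - 53\right) \frac{\left(-7\right)^{2}}{4} = 54 \cdot \frac{1}{4} \cdot 49 = 54 \cdot \frac{49}{4} = \frac{1323}{2}$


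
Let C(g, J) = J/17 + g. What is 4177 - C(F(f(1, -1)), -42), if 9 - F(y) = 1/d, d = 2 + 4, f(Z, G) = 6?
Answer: 425405/102 ≈ 4170.6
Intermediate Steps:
d = 6
F(y) = 53/6 (F(y) = 9 - 1/6 = 9 - 1*⅙ = 9 - ⅙ = 53/6)
C(g, J) = g + J/17 (C(g, J) = J*(1/17) + g = J/17 + g = g + J/17)
4177 - C(F(f(1, -1)), -42) = 4177 - (53/6 + (1/17)*(-42)) = 4177 - (53/6 - 42/17) = 4177 - 1*649/102 = 4177 - 649/102 = 425405/102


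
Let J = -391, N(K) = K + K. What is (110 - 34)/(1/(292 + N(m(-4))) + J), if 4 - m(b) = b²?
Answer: -20368/104787 ≈ -0.19438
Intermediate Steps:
m(b) = 4 - b²
N(K) = 2*K
(110 - 34)/(1/(292 + N(m(-4))) + J) = (110 - 34)/(1/(292 + 2*(4 - 1*(-4)²)) - 391) = 76/(1/(292 + 2*(4 - 1*16)) - 391) = 76/(1/(292 + 2*(4 - 16)) - 391) = 76/(1/(292 + 2*(-12)) - 391) = 76/(1/(292 - 24) - 391) = 76/(1/268 - 391) = 76/(-104787/268) = 76*(-268/104787) = -20368/104787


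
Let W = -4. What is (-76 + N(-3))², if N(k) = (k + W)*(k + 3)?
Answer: 5776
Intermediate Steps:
N(k) = (-4 + k)*(3 + k) (N(k) = (k - 4)*(k + 3) = (-4 + k)*(3 + k))
(-76 + N(-3))² = (-76 + (-12 + (-3)² - 1*(-3)))² = (-76 + (-12 + 9 + 3))² = (-76 + 0)² = (-76)² = 5776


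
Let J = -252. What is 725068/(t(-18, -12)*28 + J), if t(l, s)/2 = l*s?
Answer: 181267/2961 ≈ 61.218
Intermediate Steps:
t(l, s) = 2*l*s (t(l, s) = 2*(l*s) = 2*l*s)
725068/(t(-18, -12)*28 + J) = 725068/((2*(-18)*(-12))*28 - 252) = 725068/(432*28 - 252) = 725068/(12096 - 252) = 725068/11844 = 725068*(1/11844) = 181267/2961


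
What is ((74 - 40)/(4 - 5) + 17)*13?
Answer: -221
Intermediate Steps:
((74 - 40)/(4 - 5) + 17)*13 = (34/(-1) + 17)*13 = (34*(-1) + 17)*13 = (-34 + 17)*13 = -17*13 = -221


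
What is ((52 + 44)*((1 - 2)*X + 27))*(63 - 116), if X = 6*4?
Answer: -15264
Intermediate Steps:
X = 24
((52 + 44)*((1 - 2)*X + 27))*(63 - 116) = ((52 + 44)*((1 - 2)*24 + 27))*(63 - 116) = (96*(-1*24 + 27))*(-53) = (96*(-24 + 27))*(-53) = (96*3)*(-53) = 288*(-53) = -15264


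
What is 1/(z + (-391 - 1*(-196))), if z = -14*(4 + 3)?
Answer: -1/293 ≈ -0.0034130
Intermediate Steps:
z = -98 (z = -14*7 = -98)
1/(z + (-391 - 1*(-196))) = 1/(-98 + (-391 - 1*(-196))) = 1/(-98 + (-391 + 196)) = 1/(-98 - 195) = 1/(-293) = -1/293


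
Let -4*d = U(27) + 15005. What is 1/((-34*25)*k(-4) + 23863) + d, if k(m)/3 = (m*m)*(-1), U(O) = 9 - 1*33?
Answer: -968716399/258652 ≈ -3745.3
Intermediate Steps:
U(O) = -24 (U(O) = 9 - 33 = -24)
k(m) = -3*m² (k(m) = 3*((m*m)*(-1)) = 3*(m²*(-1)) = 3*(-m²) = -3*m²)
d = -14981/4 (d = -(-24 + 15005)/4 = -¼*14981 = -14981/4 ≈ -3745.3)
1/((-34*25)*k(-4) + 23863) + d = 1/((-34*25)*(-3*(-4)²) + 23863) - 14981/4 = 1/(-(-2550)*16 + 23863) - 14981/4 = 1/(-850*(-48) + 23863) - 14981/4 = 1/(40800 + 23863) - 14981/4 = 1/64663 - 14981/4 = -968716399/258652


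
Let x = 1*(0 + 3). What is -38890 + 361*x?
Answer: -37807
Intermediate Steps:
x = 3 (x = 1*3 = 3)
-38890 + 361*x = -38890 + 361*3 = -38890 + 1083 = -37807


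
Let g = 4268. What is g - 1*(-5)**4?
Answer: 3643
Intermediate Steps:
g - 1*(-5)**4 = 4268 - 1*(-5)**4 = 4268 - 1*625 = 4268 - 625 = 3643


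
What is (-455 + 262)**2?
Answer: 37249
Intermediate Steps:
(-455 + 262)**2 = (-193)**2 = 37249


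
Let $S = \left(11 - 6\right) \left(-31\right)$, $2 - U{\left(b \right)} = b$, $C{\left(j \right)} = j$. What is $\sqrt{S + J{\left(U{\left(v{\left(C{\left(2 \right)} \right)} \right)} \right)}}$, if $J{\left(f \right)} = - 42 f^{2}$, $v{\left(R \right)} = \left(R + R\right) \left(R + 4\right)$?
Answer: $i \sqrt{20483} \approx 143.12 i$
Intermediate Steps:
$v{\left(R \right)} = 2 R \left(4 + R\right)$
$U{\left(b \right)} = 2 - b$
$S = -155$ ($S = 5 \left(-31\right) = -155$)
$\sqrt{S + J{\left(U{\left(v{\left(C{\left(2 \right)} \right)} \right)} \right)}} = \sqrt{-155 - 42 \left(2 - 2 \cdot 2 \left(4 + 2\right)\right)^{2}} = \sqrt{-155 - 42 \left(2 - 2 \cdot 2 \cdot 6\right)^{2}} = \sqrt{-155 - 42 \left(2 - 24\right)^{2}} = \sqrt{-155 - 42 \left(-22\right)^{2}} = \sqrt{-155 - 20328} = \sqrt{-20483} = i \sqrt{20483}$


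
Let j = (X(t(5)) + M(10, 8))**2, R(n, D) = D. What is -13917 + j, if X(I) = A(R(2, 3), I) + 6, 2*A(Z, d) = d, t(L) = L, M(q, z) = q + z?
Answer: -52859/4 ≈ -13215.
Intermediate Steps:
A(Z, d) = d/2
X(I) = 6 + I/2 (X(I) = I/2 + 6 = 6 + I/2)
j = 2809/4 (j = ((6 + (1/2)*5) + (10 + 8))**2 = ((6 + 5/2) + 18)**2 = (17/2 + 18)**2 = (53/2)**2 = 2809/4 ≈ 702.25)
-13917 + j = -13917 + 2809/4 = -52859/4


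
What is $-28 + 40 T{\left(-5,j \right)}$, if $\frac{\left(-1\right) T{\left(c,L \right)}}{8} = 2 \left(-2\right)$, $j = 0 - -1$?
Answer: $1252$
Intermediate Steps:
$j = 1$ ($j = 0 + 1 = 1$)
$T{\left(c,L \right)} = 32$ ($T{\left(c,L \right)} = - 8 \cdot 2 \left(-2\right) = \left(-8\right) \left(-4\right) = 32$)
$-28 + 40 T{\left(-5,j \right)} = -28 + 40 \cdot 32 = -28 + 1280 = 1252$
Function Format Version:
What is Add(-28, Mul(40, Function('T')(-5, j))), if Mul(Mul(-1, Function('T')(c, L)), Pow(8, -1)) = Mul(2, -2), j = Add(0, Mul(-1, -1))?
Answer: 1252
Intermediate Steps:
j = 1 (j = Add(0, 1) = 1)
Function('T')(c, L) = 32 (Function('T')(c, L) = Mul(-8, Mul(2, -2)) = Mul(-8, -4) = 32)
Add(-28, Mul(40, Function('T')(-5, j))) = Add(-28, Mul(40, 32)) = Add(-28, 1280) = 1252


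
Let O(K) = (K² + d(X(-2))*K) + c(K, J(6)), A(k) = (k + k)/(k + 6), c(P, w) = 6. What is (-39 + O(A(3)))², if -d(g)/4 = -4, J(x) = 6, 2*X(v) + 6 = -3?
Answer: 38809/81 ≈ 479.12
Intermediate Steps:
X(v) = -9/2 (X(v) = -3 + (½)*(-3) = -3 - 3/2 = -9/2)
A(k) = 2*k/(6 + k) (A(k) = (2*k)/(6 + k) = 2*k/(6 + k))
d(g) = 16 (d(g) = -4*(-4) = 16)
O(K) = 6 + K² + 16*K (O(K) = (K² + 16*K) + 6 = 6 + K² + 16*K)
(-39 + O(A(3)))² = (-39 + (6 + (2*3/(6 + 3))² + 16*(2*3/(6 + 3))))² = (-39 + (6 + (2*3/9)² + 16*(2*3/9)))² = (-39 + (6 + (2*3*(⅑))² + 16*(2*3*(⅑))))² = (-39 + (6 + (⅔)² + 16*(⅔)))² = (-39 + (6 + 4/9 + 32/3))² = (-39 + 154/9)² = (-197/9)² = 38809/81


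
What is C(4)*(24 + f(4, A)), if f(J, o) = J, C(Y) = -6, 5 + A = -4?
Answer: -168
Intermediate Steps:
A = -9 (A = -5 - 4 = -9)
C(4)*(24 + f(4, A)) = -6*(24 + 4) = -6*28 = -168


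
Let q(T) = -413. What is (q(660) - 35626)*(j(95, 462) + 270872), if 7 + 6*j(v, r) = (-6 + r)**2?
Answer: -22021763093/2 ≈ -1.1011e+10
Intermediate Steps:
j(v, r) = -7/6 + (-6 + r)**2/6
(q(660) - 35626)*(j(95, 462) + 270872) = (-413 - 35626)*((-7/6 + (-6 + 462)**2/6) + 270872) = -36039*((-7/6 + (1/6)*456**2) + 270872) = -36039*((-7/6 + (1/6)*207936) + 270872) = -36039*((-7/6 + 34656) + 270872) = -36039*(207929/6 + 270872) = -36039*1833161/6 = -22021763093/2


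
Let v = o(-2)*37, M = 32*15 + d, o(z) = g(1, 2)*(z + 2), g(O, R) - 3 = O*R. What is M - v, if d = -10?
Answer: 470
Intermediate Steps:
g(O, R) = 3 + O*R
o(z) = 10 + 5*z (o(z) = (3 + 1*2)*(z + 2) = (3 + 2)*(2 + z) = 5*(2 + z) = 10 + 5*z)
M = 470 (M = 32*15 - 10 = 480 - 10 = 470)
v = 0 (v = (10 + 5*(-2))*37 = (10 - 10)*37 = 0*37 = 0)
M - v = 470 - 1*0 = 470 + 0 = 470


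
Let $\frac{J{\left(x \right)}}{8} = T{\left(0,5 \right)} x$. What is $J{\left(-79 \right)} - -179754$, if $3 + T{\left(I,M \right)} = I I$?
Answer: $181650$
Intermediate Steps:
$T{\left(I,M \right)} = -3 + I^{2}$ ($T{\left(I,M \right)} = -3 + I I = -3 + I^{2}$)
$J{\left(x \right)} = - 24 x$ ($J{\left(x \right)} = 8 \left(-3 + 0^{2}\right) x = 8 \left(-3 + 0\right) x = 8 \left(- 3 x\right) = - 24 x$)
$J{\left(-79 \right)} - -179754 = \left(-24\right) \left(-79\right) - -179754 = 1896 + 179754 = 181650$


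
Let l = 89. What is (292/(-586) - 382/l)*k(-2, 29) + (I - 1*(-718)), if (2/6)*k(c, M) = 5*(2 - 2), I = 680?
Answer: 1398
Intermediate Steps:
k(c, M) = 0 (k(c, M) = 3*(5*(2 - 2)) = 3*(5*0) = 3*0 = 0)
(292/(-586) - 382/l)*k(-2, 29) + (I - 1*(-718)) = (292/(-586) - 382/89)*0 + (680 - 1*(-718)) = (292*(-1/586) - 382*1/89)*0 + (680 + 718) = (-146/293 - 382/89)*0 + 1398 = -124920/26077*0 + 1398 = 0 + 1398 = 1398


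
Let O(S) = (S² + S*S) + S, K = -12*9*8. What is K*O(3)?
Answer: -18144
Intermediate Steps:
K = -864 (K = -108*8 = -864)
O(S) = S + 2*S² (O(S) = (S² + S²) + S = 2*S² + S = S + 2*S²)
K*O(3) = -2592*(1 + 2*3) = -2592*(1 + 6) = -2592*7 = -864*21 = -18144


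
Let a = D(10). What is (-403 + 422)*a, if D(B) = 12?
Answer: 228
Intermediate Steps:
a = 12
(-403 + 422)*a = (-403 + 422)*12 = 19*12 = 228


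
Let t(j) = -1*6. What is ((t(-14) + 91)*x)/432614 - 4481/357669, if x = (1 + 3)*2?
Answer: -65204939/5951254491 ≈ -0.010956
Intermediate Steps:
x = 8 (x = 4*2 = 8)
t(j) = -6
((t(-14) + 91)*x)/432614 - 4481/357669 = ((-6 + 91)*8)/432614 - 4481/357669 = (85*8)*(1/432614) - 4481*1/357669 = 680*(1/432614) - 4481/357669 = 340/216307 - 4481/357669 = -65204939/5951254491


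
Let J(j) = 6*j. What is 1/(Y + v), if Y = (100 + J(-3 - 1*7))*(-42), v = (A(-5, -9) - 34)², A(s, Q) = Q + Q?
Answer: 1/1024 ≈ 0.00097656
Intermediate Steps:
A(s, Q) = 2*Q
v = 2704 (v = (2*(-9) - 34)² = (-18 - 34)² = (-52)² = 2704)
Y = -1680 (Y = (100 + 6*(-3 - 1*7))*(-42) = (100 + 6*(-3 - 7))*(-42) = (100 + 6*(-10))*(-42) = (100 - 60)*(-42) = 40*(-42) = -1680)
1/(Y + v) = 1/(-1680 + 2704) = 1/1024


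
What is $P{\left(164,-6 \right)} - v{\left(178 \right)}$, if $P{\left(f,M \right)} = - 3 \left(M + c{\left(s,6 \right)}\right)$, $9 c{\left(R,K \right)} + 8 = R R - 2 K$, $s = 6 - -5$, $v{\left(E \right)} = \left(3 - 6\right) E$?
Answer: $\frac{1555}{3} \approx 518.33$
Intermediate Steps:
$v{\left(E \right)} = - 3 E$
$s = 11$ ($s = 6 + 5 = 11$)
$c{\left(R,K \right)} = - \frac{8}{9} - \frac{2 K}{9} + \frac{R^{2}}{9}$ ($c{\left(R,K \right)} = - \frac{8}{9} + \frac{R R - 2 K}{9} = - \frac{8}{9} + \frac{R^{2} - 2 K}{9} = - \frac{8}{9} - \left(- \frac{R^{2}}{9} + \frac{2 K}{9}\right) = - \frac{8}{9} - \frac{2 K}{9} + \frac{R^{2}}{9}$)
$P{\left(f,M \right)} = - \frac{101}{3} - 3 M$ ($P{\left(f,M \right)} = - 3 \left(M - \left(\frac{20}{9} - \frac{121}{9}\right)\right) = - 3 \left(M - - \frac{101}{9}\right) = - 3 \left(M + \frac{101}{9}\right) = - 3 \left(\frac{101}{9} + M\right) = - \frac{101}{3} - 3 M$)
$P{\left(164,-6 \right)} - v{\left(178 \right)} = \left(- \frac{101}{3} - -18\right) - \left(-3\right) 178 = \left(- \frac{101}{3} + 18\right) - -534 = - \frac{47}{3} + 534 = \frac{1555}{3}$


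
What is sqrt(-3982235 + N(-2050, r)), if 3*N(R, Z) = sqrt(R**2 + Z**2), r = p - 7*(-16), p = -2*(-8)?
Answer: sqrt(-35840115 + 6*sqrt(1054721))/3 ≈ 1995.4*I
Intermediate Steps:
p = 16
r = 128 (r = 16 - 7*(-16) = 16 + 112 = 128)
N(R, Z) = sqrt(R**2 + Z**2)/3
sqrt(-3982235 + N(-2050, r)) = sqrt(-3982235 + sqrt((-2050)**2 + 128**2)/3) = sqrt(-3982235 + sqrt(4202500 + 16384)/3) = sqrt(-3982235 + sqrt(4218884)/3) = sqrt(-3982235 + (2*sqrt(1054721))/3) = sqrt(-3982235 + 2*sqrt(1054721)/3)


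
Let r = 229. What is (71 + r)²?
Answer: 90000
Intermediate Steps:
(71 + r)² = (71 + 229)² = 300² = 90000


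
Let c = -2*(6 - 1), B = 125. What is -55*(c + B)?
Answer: -6325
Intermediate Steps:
c = -10 (c = -2*5 = -10)
-55*(c + B) = -55*(-10 + 125) = -55*115 = -6325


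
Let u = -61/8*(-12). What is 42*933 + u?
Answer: 78555/2 ≈ 39278.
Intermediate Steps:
u = 183/2 (u = -61*⅛*(-12) = -61/8*(-12) = 183/2 ≈ 91.500)
42*933 + u = 42*933 + 183/2 = 39186 + 183/2 = 78555/2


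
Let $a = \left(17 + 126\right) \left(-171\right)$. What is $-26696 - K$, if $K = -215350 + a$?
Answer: $213107$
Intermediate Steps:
$a = -24453$ ($a = 143 \left(-171\right) = -24453$)
$K = -239803$ ($K = -215350 - 24453 = -239803$)
$-26696 - K = -26696 - -239803 = -26696 + 239803 = 213107$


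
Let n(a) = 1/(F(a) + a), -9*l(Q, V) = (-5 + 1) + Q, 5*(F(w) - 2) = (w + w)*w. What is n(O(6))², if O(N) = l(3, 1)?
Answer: 164025/734449 ≈ 0.22333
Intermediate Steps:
F(w) = 2 + 2*w²/5 (F(w) = 2 + ((w + w)*w)/5 = 2 + ((2*w)*w)/5 = 2 + (2*w²)/5 = 2 + 2*w²/5)
l(Q, V) = 4/9 - Q/9 (l(Q, V) = -((-5 + 1) + Q)/9 = -(-4 + Q)/9 = 4/9 - Q/9)
O(N) = ⅑ (O(N) = 4/9 - ⅑*3 = 4/9 - ⅓ = ⅑)
n(a) = 1/(2 + a + 2*a²/5) (n(a) = 1/((2 + 2*a²/5) + a) = 1/(2 + a + 2*a²/5))
n(O(6))² = (5/(10 + 2*(⅑)² + 5*(⅑)))² = (5/(10 + 2*(1/81) + 5/9))² = (5/(10 + 2/81 + 5/9))² = (5/(857/81))² = (5*(81/857))² = (405/857)² = 164025/734449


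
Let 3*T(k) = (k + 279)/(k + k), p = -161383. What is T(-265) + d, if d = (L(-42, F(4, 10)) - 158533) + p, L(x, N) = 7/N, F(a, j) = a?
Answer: -1017327343/3180 ≈ -3.1991e+5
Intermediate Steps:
T(k) = (279 + k)/(6*k) (T(k) = ((k + 279)/(k + k))/3 = ((279 + k)/((2*k)))/3 = ((279 + k)*(1/(2*k)))/3 = ((279 + k)/(2*k))/3 = (279 + k)/(6*k))
d = -1279657/4 (d = (7/4 - 158533) - 161383 = -634125/4 - 161383 = -1279657/4 ≈ -3.1991e+5)
T(-265) + d = (⅙)*(279 - 265)/(-265) - 1279657/4 = (⅙)*(-1/265)*14 - 1279657/4 = -7/795 - 1279657/4 = -1017327343/3180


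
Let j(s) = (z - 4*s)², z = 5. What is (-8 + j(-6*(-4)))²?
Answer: 68442529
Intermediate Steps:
j(s) = (5 - 4*s)²
(-8 + j(-6*(-4)))² = (-8 + (-5 + 4*(-6*(-4)))²)² = (-8 + (-5 + 4*24)²)² = (-8 + (-5 + 96)²)² = (-8 + 91²)² = (-8 + 8281)² = 8273² = 68442529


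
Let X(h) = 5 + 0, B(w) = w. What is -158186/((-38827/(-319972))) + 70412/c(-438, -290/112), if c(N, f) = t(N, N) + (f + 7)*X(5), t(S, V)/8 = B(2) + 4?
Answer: -198409903520472/152318321 ≈ -1.3026e+6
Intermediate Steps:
X(h) = 5
t(S, V) = 48 (t(S, V) = 8*(2 + 4) = 8*6 = 48)
c(N, f) = 83 + 5*f (c(N, f) = 48 + (f + 7)*5 = 48 + (7 + f)*5 = 48 + (35 + 5*f) = 83 + 5*f)
-158186/((-38827/(-319972))) + 70412/c(-438, -290/112) = -158186/((-38827/(-319972))) + 70412/(83 + 5*(-290/112)) = -158186/((-38827*(-1/319972))) + 70412/(83 + 5*(-290*1/112)) = -158186/38827/319972 + 70412/(83 + 5*(-145/56)) = -158186*319972/38827 + 70412/(83 - 725/56) = -50615090792/38827 + 70412/(3923/56) = -50615090792/38827 + 70412*(56/3923) = -50615090792/38827 + 3943072/3923 = -198409903520472/152318321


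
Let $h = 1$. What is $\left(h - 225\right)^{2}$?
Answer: $50176$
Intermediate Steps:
$\left(h - 225\right)^{2} = \left(1 - 225\right)^{2} = \left(-224\right)^{2} = 50176$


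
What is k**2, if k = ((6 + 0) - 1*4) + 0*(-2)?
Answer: 4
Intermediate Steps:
k = 2 (k = (6 - 4) + 0 = 2 + 0 = 2)
k**2 = 2**2 = 4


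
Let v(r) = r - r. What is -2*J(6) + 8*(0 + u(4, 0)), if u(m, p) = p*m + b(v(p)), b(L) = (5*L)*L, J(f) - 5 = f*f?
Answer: -82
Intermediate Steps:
J(f) = 5 + f² (J(f) = 5 + f*f = 5 + f²)
v(r) = 0
b(L) = 5*L²
u(m, p) = m*p (u(m, p) = p*m + 5*0² = m*p + 5*0 = m*p + 0 = m*p)
-2*J(6) + 8*(0 + u(4, 0)) = -2*(5 + 6²) + 8*(0 + 4*0) = -2*(5 + 36) + 8*(0 + 0) = -2*41 + 8*0 = -82 + 0 = -82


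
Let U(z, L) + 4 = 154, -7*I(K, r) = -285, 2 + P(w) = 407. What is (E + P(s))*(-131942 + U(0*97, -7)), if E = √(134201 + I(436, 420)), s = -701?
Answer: -53375760 - 263584*√1644461/7 ≈ -1.0166e+8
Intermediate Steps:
P(w) = 405 (P(w) = -2 + 407 = 405)
I(K, r) = 285/7 (I(K, r) = -⅐*(-285) = 285/7)
U(z, L) = 150 (U(z, L) = -4 + 154 = 150)
E = 2*√1644461/7 (E = √(134201 + 285/7) = √(939692/7) = 2*√1644461/7 ≈ 366.39)
(E + P(s))*(-131942 + U(0*97, -7)) = (2*√1644461/7 + 405)*(-131942 + 150) = (405 + 2*√1644461/7)*(-131792) = -53375760 - 263584*√1644461/7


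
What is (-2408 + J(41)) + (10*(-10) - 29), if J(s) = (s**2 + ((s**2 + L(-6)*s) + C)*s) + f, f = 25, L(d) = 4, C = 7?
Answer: 75101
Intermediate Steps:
J(s) = 25 + s**2 + s*(7 + s**2 + 4*s) (J(s) = (s**2 + ((s**2 + 4*s) + 7)*s) + 25 = (s**2 + (7 + s**2 + 4*s)*s) + 25 = (s**2 + s*(7 + s**2 + 4*s)) + 25 = 25 + s**2 + s*(7 + s**2 + 4*s))
(-2408 + J(41)) + (10*(-10) - 29) = (-2408 + (25 + 41**3 + 5*41**2 + 7*41)) + (10*(-10) - 29) = (-2408 + (25 + 68921 + 5*1681 + 287)) + (-100 - 29) = (-2408 + (25 + 68921 + 8405 + 287)) - 129 = (-2408 + 77638) - 129 = 75230 - 129 = 75101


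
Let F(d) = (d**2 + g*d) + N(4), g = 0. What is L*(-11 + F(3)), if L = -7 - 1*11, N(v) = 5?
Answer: -54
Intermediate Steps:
L = -18 (L = -7 - 11 = -18)
F(d) = 5 + d**2 (F(d) = (d**2 + 0*d) + 5 = (d**2 + 0) + 5 = d**2 + 5 = 5 + d**2)
L*(-11 + F(3)) = -18*(-11 + (5 + 3**2)) = -18*(-11 + (5 + 9)) = -18*(-11 + 14) = -18*3 = -54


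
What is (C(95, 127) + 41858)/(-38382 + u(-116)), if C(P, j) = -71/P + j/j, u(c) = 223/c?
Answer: -461277944/422990825 ≈ -1.0905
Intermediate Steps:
C(P, j) = 1 - 71/P (C(P, j) = -71/P + 1 = 1 - 71/P)
(C(95, 127) + 41858)/(-38382 + u(-116)) = ((-71 + 95)/95 + 41858)/(-38382 + 223/(-116)) = ((1/95)*24 + 41858)/(-38382 + 223*(-1/116)) = (24/95 + 41858)/(-38382 - 223/116) = 3976534/(95*(-4452535/116)) = (3976534/95)*(-116/4452535) = -461277944/422990825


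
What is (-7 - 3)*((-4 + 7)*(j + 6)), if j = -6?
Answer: 0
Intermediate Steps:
(-7 - 3)*((-4 + 7)*(j + 6)) = (-7 - 3)*((-4 + 7)*(-6 + 6)) = -30*0 = -10*0 = 0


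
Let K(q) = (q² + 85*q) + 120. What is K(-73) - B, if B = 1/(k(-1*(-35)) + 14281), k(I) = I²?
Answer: -11722537/15506 ≈ -756.00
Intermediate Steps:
K(q) = 120 + q² + 85*q
B = 1/15506 (B = 1/((-1*(-35))² + 14281) = 1/(35² + 14281) = 1/(1225 + 14281) = 1/15506 ≈ 6.4491e-5)
K(-73) - B = (120 + (-73)² + 85*(-73)) - 1*1/15506 = (120 + 5329 - 6205) - 1/15506 = -756 - 1/15506 = -11722537/15506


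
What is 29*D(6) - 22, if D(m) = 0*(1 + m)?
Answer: -22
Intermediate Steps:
D(m) = 0
29*D(6) - 22 = 29*0 - 22 = 0 - 22 = -22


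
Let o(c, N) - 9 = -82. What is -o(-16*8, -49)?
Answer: 73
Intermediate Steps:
o(c, N) = -73 (o(c, N) = 9 - 82 = -73)
-o(-16*8, -49) = -1*(-73) = 73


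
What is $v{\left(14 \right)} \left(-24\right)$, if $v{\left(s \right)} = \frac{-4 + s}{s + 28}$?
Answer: $- \frac{40}{7} \approx -5.7143$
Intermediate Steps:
$v{\left(s \right)} = \frac{-4 + s}{28 + s}$
$v{\left(14 \right)} \left(-24\right) = \frac{-4 + 14}{28 + 14} \left(-24\right) = \frac{1}{42} \cdot 10 \left(-24\right) = \frac{5}{21} \left(-24\right) = - \frac{40}{7}$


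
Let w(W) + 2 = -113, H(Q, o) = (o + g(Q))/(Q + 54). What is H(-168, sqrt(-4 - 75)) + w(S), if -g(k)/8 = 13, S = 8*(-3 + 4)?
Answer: -6503/57 - I*sqrt(79)/114 ≈ -114.09 - 0.077967*I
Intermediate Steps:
S = 8 (S = 8*1 = 8)
g(k) = -104 (g(k) = -8*13 = -104)
H(Q, o) = (-104 + o)/(54 + Q) (H(Q, o) = (o - 104)/(Q + 54) = (-104 + o)/(54 + Q))
w(W) = -115 (w(W) = -2 - 113 = -115)
H(-168, sqrt(-4 - 75)) + w(S) = (-104 + sqrt(-4 - 75))/(54 - 168) - 115 = (-104 + sqrt(-79))/(-114) - 115 = -(-104 + I*sqrt(79))/114 - 115 = (52/57 - I*sqrt(79)/114) - 115 = -6503/57 - I*sqrt(79)/114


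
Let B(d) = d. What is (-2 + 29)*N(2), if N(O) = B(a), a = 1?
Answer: 27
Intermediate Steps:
N(O) = 1
(-2 + 29)*N(2) = (-2 + 29)*1 = 27*1 = 27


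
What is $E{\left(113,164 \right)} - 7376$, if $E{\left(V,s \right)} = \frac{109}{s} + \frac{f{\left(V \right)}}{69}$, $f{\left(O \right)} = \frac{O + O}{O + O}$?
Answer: $- \frac{83459131}{11316} \approx -7375.3$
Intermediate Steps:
$f{\left(O \right)} = 1$ ($f{\left(O \right)} = \frac{2 O}{2 O} = 2 O \frac{1}{2 O} = 1$)
$E{\left(V,s \right)} = \frac{1}{69} + \frac{109}{s}$ ($E{\left(V,s \right)} = \frac{109}{s} + 1 \cdot \frac{1}{69} = \frac{109}{s} + \frac{1}{69} = \frac{1}{69} + \frac{109}{s}$)
$E{\left(113,164 \right)} - 7376 = \frac{7521 + 164}{69 \cdot 164} - 7376 = \frac{1}{69} \cdot \frac{1}{164} \cdot 7685 - 7376 = \frac{7685}{11316} - 7376 = - \frac{83459131}{11316}$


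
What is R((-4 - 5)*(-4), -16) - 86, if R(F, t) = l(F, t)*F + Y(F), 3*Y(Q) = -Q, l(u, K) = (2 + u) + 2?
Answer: 1342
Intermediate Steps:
l(u, K) = 4 + u
Y(Q) = -Q/3 (Y(Q) = (-Q)/3 = -Q/3)
R(F, t) = -F/3 + F*(4 + F) (R(F, t) = (4 + F)*F - F/3 = F*(4 + F) - F/3 = -F/3 + F*(4 + F))
R((-4 - 5)*(-4), -16) - 86 = ((-4 - 5)*(-4))*(11 + 3*((-4 - 5)*(-4)))/3 - 86 = (-9*(-4))*(11 + 3*(-9*(-4)))/3 - 86 = (1/3)*36*(11 + 3*36) - 86 = (1/3)*36*(11 + 108) - 86 = (1/3)*36*119 - 86 = 1428 - 86 = 1342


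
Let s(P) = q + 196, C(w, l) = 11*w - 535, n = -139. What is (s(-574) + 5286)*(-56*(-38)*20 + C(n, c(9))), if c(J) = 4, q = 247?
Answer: 232001584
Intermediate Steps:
C(w, l) = -535 + 11*w
s(P) = 443 (s(P) = 247 + 196 = 443)
(s(-574) + 5286)*(-56*(-38)*20 + C(n, c(9))) = (443 + 5286)*(-56*(-38)*20 + (-535 + 11*(-139))) = 5729*(2128*20 + (-535 - 1529)) = 5729*(42560 - 2064) = 5729*40496 = 232001584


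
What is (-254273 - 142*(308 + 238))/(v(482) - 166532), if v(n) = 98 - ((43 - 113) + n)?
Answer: 331805/166846 ≈ 1.9887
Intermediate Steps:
v(n) = 168 - n (v(n) = 98 - (-70 + n) = 98 + (70 - n) = 168 - n)
(-254273 - 142*(308 + 238))/(v(482) - 166532) = (-254273 - 142*(308 + 238))/((168 - 1*482) - 166532) = (-254273 - 142*546)/((168 - 482) - 166532) = (-254273 - 77532)/(-314 - 166532) = -331805/(-166846) = -331805*(-1/166846) = 331805/166846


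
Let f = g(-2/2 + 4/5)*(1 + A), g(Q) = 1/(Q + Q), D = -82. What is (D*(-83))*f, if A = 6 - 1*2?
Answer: -85075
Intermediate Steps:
A = 4 (A = 6 - 2 = 4)
g(Q) = 1/(2*Q)
f = -25/2 (f = (1/(2*(-2/2 + 4/5)))*(1 + 4) = (1/(2*(-2*½ + 4*(⅕))))*5 = (1/(2*(-1 + ⅘)))*5 = (1/(2*(-⅕)))*5 = ((½)*(-5))*5 = -5/2*5 = -25/2 ≈ -12.500)
(D*(-83))*f = -82*(-83)*(-25/2) = 6806*(-25/2) = -85075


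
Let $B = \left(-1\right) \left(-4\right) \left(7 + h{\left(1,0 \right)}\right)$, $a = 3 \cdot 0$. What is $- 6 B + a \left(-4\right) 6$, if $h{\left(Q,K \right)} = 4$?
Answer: $-264$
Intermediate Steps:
$a = 0$
$B = 44$ ($B = \left(-1\right) \left(-4\right) \left(7 + 4\right) = 4 \cdot 11 = 44$)
$- 6 B + a \left(-4\right) 6 = \left(-6\right) 44 + 0 \left(-4\right) 6 = -264 + 0 \cdot 6 = -264 + 0 = -264$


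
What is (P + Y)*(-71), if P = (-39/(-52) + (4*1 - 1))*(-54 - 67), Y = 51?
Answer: 114381/4 ≈ 28595.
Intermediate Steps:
P = -1815/4 (P = (-39*(-1/52) + (4 - 1))*(-121) = (3/4 + 3)*(-121) = (15/4)*(-121) = -1815/4 ≈ -453.75)
(P + Y)*(-71) = (-1815/4 + 51)*(-71) = -1611/4*(-71) = 114381/4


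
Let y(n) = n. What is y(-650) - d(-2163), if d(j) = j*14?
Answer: 29632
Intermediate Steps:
d(j) = 14*j
y(-650) - d(-2163) = -650 - 14*(-2163) = -650 - 1*(-30282) = -650 + 30282 = 29632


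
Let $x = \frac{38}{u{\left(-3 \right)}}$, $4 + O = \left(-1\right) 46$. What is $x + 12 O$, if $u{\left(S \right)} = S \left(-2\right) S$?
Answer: $- \frac{5419}{9} \approx -602.11$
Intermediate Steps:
$O = -50$ ($O = -4 - 46 = -50$)
$u{\left(S \right)} = - 2 S^{2}$ ($u{\left(S \right)} = - 2 S S = - 2 S^{2}$)
$x = - \frac{19}{9}$ ($x = \frac{38}{\left(-2\right) \left(-3\right)^{2}} = \frac{38}{\left(-2\right) 9} = \frac{38}{-18} = 38 \left(- \frac{1}{18}\right) = - \frac{19}{9} \approx -2.1111$)
$x + 12 O = - \frac{19}{9} + 12 \left(-50\right) = - \frac{19}{9} - 600 = - \frac{5419}{9}$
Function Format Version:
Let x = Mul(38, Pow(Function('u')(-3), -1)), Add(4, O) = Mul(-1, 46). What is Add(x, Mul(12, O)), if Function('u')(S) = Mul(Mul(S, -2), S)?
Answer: Rational(-5419, 9) ≈ -602.11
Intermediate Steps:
O = -50 (O = Add(-4, Mul(-1, 46)) = Add(-4, -46) = -50)
Function('u')(S) = Mul(-2, Pow(S, 2)) (Function('u')(S) = Mul(Mul(-2, S), S) = Mul(-2, Pow(S, 2)))
x = Rational(-19, 9) (x = Mul(38, Pow(Mul(-2, Pow(-3, 2)), -1)) = Mul(38, Pow(Mul(-2, 9), -1)) = Mul(38, Pow(-18, -1)) = Mul(38, Rational(-1, 18)) = Rational(-19, 9) ≈ -2.1111)
Add(x, Mul(12, O)) = Add(Rational(-19, 9), Mul(12, -50)) = Add(Rational(-19, 9), -600) = Rational(-5419, 9)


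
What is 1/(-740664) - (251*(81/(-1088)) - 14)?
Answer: 3292529093/100730304 ≈ 32.687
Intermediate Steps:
1/(-740664) - (251*(81/(-1088)) - 14) = -1/740664 - (251*(81*(-1/1088)) - 14) = -1/740664 - (251*(-81/1088) - 14) = -1/740664 - (-20331/1088 - 14) = -1/740664 - 1*(-35563/1088) = -1/740664 + 35563/1088 = 3292529093/100730304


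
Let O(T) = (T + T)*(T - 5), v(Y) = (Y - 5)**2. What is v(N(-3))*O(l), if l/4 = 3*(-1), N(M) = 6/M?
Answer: 19992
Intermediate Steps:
v(Y) = (-5 + Y)**2
l = -12 (l = 4*(3*(-1)) = 4*(-3) = -12)
O(T) = 2*T*(-5 + T) (O(T) = (2*T)*(-5 + T) = 2*T*(-5 + T))
v(N(-3))*O(l) = (-5 + 6/(-3))**2*(2*(-12)*(-5 - 12)) = (-5 + 6*(-1/3))**2*(2*(-12)*(-17)) = (-5 - 2)**2*408 = (-7)**2*408 = 49*408 = 19992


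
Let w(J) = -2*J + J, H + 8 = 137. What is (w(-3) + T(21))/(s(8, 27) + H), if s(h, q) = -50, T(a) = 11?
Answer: 14/79 ≈ 0.17722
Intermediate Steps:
H = 129 (H = -8 + 137 = 129)
w(J) = -J
(w(-3) + T(21))/(s(8, 27) + H) = (-1*(-3) + 11)/(-50 + 129) = (3 + 11)/79 = 14*(1/79) = 14/79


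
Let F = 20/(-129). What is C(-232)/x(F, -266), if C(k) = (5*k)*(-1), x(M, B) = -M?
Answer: 7482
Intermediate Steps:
F = -20/129 (F = 20*(-1/129) = -20/129 ≈ -0.15504)
C(k) = -5*k
C(-232)/x(F, -266) = (-5*(-232))/((-1*(-20/129))) = 1160/(20/129) = 1160*(129/20) = 7482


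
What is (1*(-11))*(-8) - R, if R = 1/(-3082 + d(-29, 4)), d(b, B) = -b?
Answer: 268665/3053 ≈ 88.000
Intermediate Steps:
R = -1/3053 (R = 1/(-3082 - 1*(-29)) = 1/(-3082 + 29) = 1/(-3053) = -1/3053 ≈ -0.00032755)
(1*(-11))*(-8) - R = (1*(-11))*(-8) - 1*(-1/3053) = -11*(-8) + 1/3053 = 88 + 1/3053 = 268665/3053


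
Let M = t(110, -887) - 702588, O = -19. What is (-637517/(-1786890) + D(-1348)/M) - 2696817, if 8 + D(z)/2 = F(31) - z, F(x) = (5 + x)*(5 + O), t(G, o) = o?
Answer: -35684063322843529/13231920450 ≈ -2.6968e+6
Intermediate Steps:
F(x) = -70 - 14*x (F(x) = (5 + x)*(5 - 19) = (5 + x)*(-14) = -70 - 14*x)
M = -703475 (M = -887 - 702588 = -703475)
D(z) = -1024 - 2*z (D(z) = -16 + 2*((-70 - 14*31) - z) = -16 + 2*((-70 - 434) - z) = -16 + 2*(-504 - z) = -16 + (-1008 - 2*z) = -1024 - 2*z)
(-637517/(-1786890) + D(-1348)/M) - 2696817 = (-637517/(-1786890) + (-1024 - 2*(-1348))/(-703475)) - 2696817 = (-637517*(-1/1786890) + (-1024 + 2696)*(-1/703475)) - 2696817 = (637517/1786890 + 1672*(-1/703475)) - 2696817 = (637517/1786890 - 88/37025) - 2696817 = 4689364121/13231920450 - 2696817 = -35684063322843529/13231920450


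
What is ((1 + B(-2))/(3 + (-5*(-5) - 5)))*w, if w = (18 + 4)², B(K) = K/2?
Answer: 0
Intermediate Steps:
B(K) = K/2 (B(K) = K*(½) = K/2)
w = 484 (w = 22² = 484)
((1 + B(-2))/(3 + (-5*(-5) - 5)))*w = ((1 + (½)*(-2))/(3 + (-5*(-5) - 5)))*484 = ((1 - 1)/(3 + (25 - 5)))*484 = (0/(3 + 20))*484 = (0/23)*484 = (0*(1/23))*484 = 0*484 = 0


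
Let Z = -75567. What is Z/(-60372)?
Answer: 25189/20124 ≈ 1.2517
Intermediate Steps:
Z/(-60372) = -75567/(-60372) = -75567*(-1/60372) = 25189/20124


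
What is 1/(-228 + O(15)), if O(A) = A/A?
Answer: -1/227 ≈ -0.0044053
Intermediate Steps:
O(A) = 1
1/(-228 + O(15)) = 1/(-228 + 1) = 1/(-227) = -1/227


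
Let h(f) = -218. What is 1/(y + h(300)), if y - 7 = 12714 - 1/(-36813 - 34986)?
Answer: 71799/897702898 ≈ 7.9981e-5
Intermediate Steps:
y = 913355080/71799 (y = 7 + (12714 - 1/(-36813 - 34986)) = 7 + (12714 - 1/(-71799)) = 7 + (12714 - 1*(-1/71799)) = 7 + (12714 + 1/71799) = 7 + 912852487/71799 = 913355080/71799 ≈ 12721.)
1/(y + h(300)) = 1/(913355080/71799 - 218) = 1/(897702898/71799) = 71799/897702898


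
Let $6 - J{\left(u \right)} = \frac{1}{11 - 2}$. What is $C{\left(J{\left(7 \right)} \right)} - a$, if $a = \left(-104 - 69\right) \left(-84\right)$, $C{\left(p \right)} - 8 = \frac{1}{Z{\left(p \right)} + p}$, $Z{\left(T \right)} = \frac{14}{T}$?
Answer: $- \frac{57267655}{3943} \approx -14524.0$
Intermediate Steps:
$J{\left(u \right)} = \frac{53}{9}$ ($J{\left(u \right)} = 6 - \frac{1}{11 - 2} = 6 - \frac{1}{9} = \frac{53}{9}$)
$C{\left(p \right)} = 8 + \frac{1}{p + \frac{14}{p}}$ ($C{\left(p \right)} = 8 + \frac{1}{\frac{14}{p} + p} = 8 + \frac{1}{p + \frac{14}{p}}$)
$a = 14532$ ($a = \left(-173\right) \left(-84\right) = 14532$)
$C{\left(J{\left(7 \right)} \right)} - a = \frac{112 + \frac{53 \left(1 + 8 \cdot \frac{53}{9}\right)}{9}}{14 + \left(\frac{53}{9}\right)^{2}} - 14532 = \frac{112 + \frac{53 \left(1 + \frac{424}{9}\right)}{9}}{14 + \frac{2809}{81}} - 14532 = \frac{112 + \frac{53}{9} \cdot \frac{433}{9}}{\frac{3943}{81}} - 14532 = \frac{81 \left(112 + \frac{22949}{81}\right)}{3943} - 14532 = \frac{81}{3943} \cdot \frac{32021}{81} - 14532 = \frac{32021}{3943} - 14532 = - \frac{57267655}{3943}$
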